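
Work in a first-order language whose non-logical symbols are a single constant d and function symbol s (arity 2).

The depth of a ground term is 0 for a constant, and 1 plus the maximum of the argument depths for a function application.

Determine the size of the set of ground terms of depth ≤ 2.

Let N_k = |{terms of depth ≤ k}|. Then N_0 = 1 and N_k = 1 + N_{k-1}^2 for k ≥ 1 (one summand per function symbol, arity giving the exponent).
N_0 = 1
N_1 = 1 + 1^2 = 2
N_2 = 1 + 2^2 = 5

5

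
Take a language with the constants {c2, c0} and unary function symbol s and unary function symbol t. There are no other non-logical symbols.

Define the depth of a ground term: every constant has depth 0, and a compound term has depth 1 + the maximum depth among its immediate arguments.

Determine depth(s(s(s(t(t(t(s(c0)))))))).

7

depth(s(c0)) = 1 + depth(c0) = 1 + 0 = 1
depth(t(s(c0))) = 1 + depth(s(c0)) = 1 + 1 = 2
depth(t(t(s(c0)))) = 1 + depth(t(s(c0))) = 1 + 2 = 3
depth(t(t(t(s(c0))))) = 1 + depth(t(t(s(c0)))) = 1 + 3 = 4
depth(s(t(t(t(s(c0)))))) = 1 + depth(t(t(t(s(c0))))) = 1 + 4 = 5
depth(s(s(t(t(t(s(c0))))))) = 1 + depth(s(t(t(t(s(c0)))))) = 1 + 5 = 6
depth(s(s(s(t(t(t(s(c0)))))))) = 1 + depth(s(s(t(t(t(s(c0))))))) = 1 + 6 = 7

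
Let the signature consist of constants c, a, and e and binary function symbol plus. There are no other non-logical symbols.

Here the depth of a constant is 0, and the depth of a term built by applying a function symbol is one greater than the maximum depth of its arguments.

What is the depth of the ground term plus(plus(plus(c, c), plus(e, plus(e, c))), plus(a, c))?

4

depth(plus(c, c)) = 1 + max(0, 0) = 1
depth(plus(e, c)) = 1 + max(0, 0) = 1
depth(plus(e, plus(e, c))) = 1 + max(0, 1) = 2
depth(plus(plus(c, c), plus(e, plus(e, c)))) = 1 + max(1, 2) = 3
depth(plus(a, c)) = 1 + max(0, 0) = 1
depth(plus(plus(plus(c, c), plus(e, plus(e, c))), plus(a, c))) = 1 + max(3, 1) = 4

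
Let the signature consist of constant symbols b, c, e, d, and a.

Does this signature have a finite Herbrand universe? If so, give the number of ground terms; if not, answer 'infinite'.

There are no function symbols, so every ground term is one of the 5 constants.
The Herbrand universe is {b, c, e, d, a}, which is finite with 5 elements.

5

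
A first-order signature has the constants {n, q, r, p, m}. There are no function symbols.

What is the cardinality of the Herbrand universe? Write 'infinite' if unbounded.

There are no function symbols, so every ground term is one of the 5 constants.
The Herbrand universe is {n, q, r, p, m}, which is finite with 5 elements.

5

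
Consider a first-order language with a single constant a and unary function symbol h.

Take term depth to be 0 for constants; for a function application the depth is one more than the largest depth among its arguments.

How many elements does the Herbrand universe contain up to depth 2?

If N_k denotes the number of depth-≤k ground terms, the 1 constant gives N_0 = 1, and each function symbol of arity r contributes N_{k-1}^r new terms at level k: N_k = 1 + N_{k-1}.
N_0 = 1
N_1 = 1 + 1 = 2
N_2 = 1 + 2 = 3
Explicitly: a, h(a), h(h(a)).

3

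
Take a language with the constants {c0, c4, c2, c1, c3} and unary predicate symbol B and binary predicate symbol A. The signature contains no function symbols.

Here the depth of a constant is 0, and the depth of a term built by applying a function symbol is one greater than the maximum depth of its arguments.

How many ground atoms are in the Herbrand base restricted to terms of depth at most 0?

First count ground terms of depth ≤ 0.
With no function symbols every ground term is a constant, so there are exactly 5 ground terms at every depth bound.
N_0 = 5
So |H| = 5.
Ground atoms are formed by filling each argument slot of a predicate with a term from H, so an r-ary predicate gives |H|^r atoms:
  B: 5;  A: 5^2 = 25
Total ground atoms: 5 + 25 = 30.

30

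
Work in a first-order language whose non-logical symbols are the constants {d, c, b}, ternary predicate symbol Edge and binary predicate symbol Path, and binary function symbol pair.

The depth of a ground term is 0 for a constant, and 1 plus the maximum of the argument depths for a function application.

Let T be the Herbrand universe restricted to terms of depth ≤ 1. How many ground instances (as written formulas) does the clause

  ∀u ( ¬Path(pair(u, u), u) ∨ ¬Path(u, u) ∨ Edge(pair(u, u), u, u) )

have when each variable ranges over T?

Ground terms of depth ≤ 1:
  If N_k denotes the number of depth-≤k ground terms, the 3 constants give N_0 = 3, and each function symbol of arity r contributes N_{k-1}^r new terms at level k: N_k = 3 + N_{k-1}^2.
  N_0 = 3
  N_1 = 3 + 3^2 = 12
So there are 12 ground terms available for substitution.
The body mentions the single quantified variable u; since ground terms form a free algebra, no two substitutions collapse to the same formula.
Number of ground instances = 12.

12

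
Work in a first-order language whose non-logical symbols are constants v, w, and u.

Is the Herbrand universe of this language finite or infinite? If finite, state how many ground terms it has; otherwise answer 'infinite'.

There are no function symbols, so every ground term is one of the 3 constants.
The Herbrand universe is {v, w, u}, which is finite with 3 elements.

3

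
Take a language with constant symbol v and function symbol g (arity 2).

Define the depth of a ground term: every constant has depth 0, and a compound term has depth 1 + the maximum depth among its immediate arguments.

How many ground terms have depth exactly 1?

1

Let N_k count ground terms of depth at most k. Each non-constant term of depth ≤ k is some function symbol applied to depth-≤(k−1) arguments, giving N_k = 1 + N_{k-1}^2.
N_0 = 1
N_1 = 1 + 1^2 = 2
Terms of depth exactly 1: N_1 − N_0 = 2 − 1 = 1.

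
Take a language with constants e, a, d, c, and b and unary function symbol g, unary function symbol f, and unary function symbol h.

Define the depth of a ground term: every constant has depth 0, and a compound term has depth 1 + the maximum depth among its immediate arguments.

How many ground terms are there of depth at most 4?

605

Let N_k count ground terms of depth at most k. Each non-constant term of depth ≤ k is some function symbol applied to depth-≤(k−1) arguments, giving N_k = 5 + N_{k-1} + N_{k-1} + N_{k-1}.
N_0 = 5
N_1 = 5 + 5 + 5 + 5 = 20
N_2 = 5 + 20 + 20 + 20 = 65
N_3 = 5 + 65 + 65 + 65 = 200
N_4 = 5 + 200 + 200 + 200 = 605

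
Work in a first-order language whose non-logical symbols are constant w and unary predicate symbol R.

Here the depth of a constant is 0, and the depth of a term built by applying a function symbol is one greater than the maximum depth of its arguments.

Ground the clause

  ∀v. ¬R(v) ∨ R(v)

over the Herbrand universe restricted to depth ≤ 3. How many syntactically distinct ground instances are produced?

1

Ground terms of depth ≤ 3:
  With no function symbols every ground term is a constant, so there is exactly 1 ground term at every depth bound.
  N_0 = 1
  N_1 = 1
  N_2 = 1
  N_3 = 1
  Explicitly: w.
So there is exactly 1 ground term available for substitution.
There is 1 variable to instantiate (v),  occurring in at least one literal, so different choices give different ground instances.
Number of ground instances = 1.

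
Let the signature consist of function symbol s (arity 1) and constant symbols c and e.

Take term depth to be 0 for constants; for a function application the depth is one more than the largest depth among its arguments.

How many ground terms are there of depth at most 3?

8

Let N_k = |{terms of depth ≤ k}|. Then N_0 = 2 and N_k = 2 + N_{k-1} for k ≥ 1 (one summand per function symbol, arity giving the exponent).
N_0 = 2
N_1 = 2 + 2 = 4
N_2 = 2 + 4 = 6
N_3 = 2 + 6 = 8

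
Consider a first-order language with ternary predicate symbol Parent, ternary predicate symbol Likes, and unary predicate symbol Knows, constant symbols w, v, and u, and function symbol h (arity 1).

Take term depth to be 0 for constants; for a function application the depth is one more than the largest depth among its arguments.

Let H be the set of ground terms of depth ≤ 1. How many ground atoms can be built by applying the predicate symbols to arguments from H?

First count ground terms of depth ≤ 1.
Write N_k for the number of ground terms of depth ≤ k. A term of depth ≤ k is either a constant or a function symbol applied to arguments of depth ≤ k−1, so N_k = 3 + N_{k-1}.
N_0 = 3
N_1 = 3 + 3 = 6
Explicitly: w, v, u, h(w), h(v), h(u).
So |H| = 6.
Ground atoms are formed by filling each argument slot of a predicate with a term from H, so an r-ary predicate gives |H|^r atoms:
  Parent: 6^3 = 216;  Likes: 6^3 = 216;  Knows: 6
Total ground atoms: 216 + 216 + 6 = 438.

438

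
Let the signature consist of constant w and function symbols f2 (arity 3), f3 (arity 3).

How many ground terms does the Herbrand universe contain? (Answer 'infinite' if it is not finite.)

infinite

The signature has at least one function symbol (f2, arity 3) and at least one constant (w).
Iterating f2 gives infinitely many distinct ground terms: w, f2(w, w, w), f2(f2(w, w, w), f2(w, w, w), f2(w, w, w)), ...
So the Herbrand universe is infinite.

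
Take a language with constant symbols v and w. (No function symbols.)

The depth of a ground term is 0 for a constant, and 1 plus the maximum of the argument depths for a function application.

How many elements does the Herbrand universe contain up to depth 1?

With no function symbols every ground term is a constant, so there are exactly 2 ground terms at every depth bound.
N_0 = 2
N_1 = 2
Explicitly: v, w.

2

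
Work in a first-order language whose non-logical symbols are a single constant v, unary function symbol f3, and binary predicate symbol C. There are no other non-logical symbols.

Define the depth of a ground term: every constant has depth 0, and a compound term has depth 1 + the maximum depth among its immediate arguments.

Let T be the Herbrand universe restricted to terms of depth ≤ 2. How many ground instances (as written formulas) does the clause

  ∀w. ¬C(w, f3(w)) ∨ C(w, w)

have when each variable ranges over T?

3

Ground terms of depth ≤ 2:
  Let N_k count ground terms of depth at most k. Each non-constant term of depth ≤ k is some function symbol applied to depth-≤(k−1) arguments, giving N_k = 1 + N_{k-1}.
  N_0 = 1
  N_1 = 1 + 1 = 2
  N_2 = 1 + 2 = 3
  Explicitly: v, f3(v), f3(f3(v)).
So there are 3 ground terms available for substitution.
The variable w ranges independently over the available ground terms, and distinct assignments produce distinct instances.
Number of ground instances = 3.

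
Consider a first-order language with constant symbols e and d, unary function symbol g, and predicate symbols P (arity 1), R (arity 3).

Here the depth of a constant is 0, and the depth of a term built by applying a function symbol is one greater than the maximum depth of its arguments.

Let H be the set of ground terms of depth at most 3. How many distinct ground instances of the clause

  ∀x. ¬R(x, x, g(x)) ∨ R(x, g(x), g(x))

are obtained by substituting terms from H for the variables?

Ground terms of depth ≤ 3:
  Write N_k for the number of ground terms of depth ≤ k. A term of depth ≤ k is either a constant or a function symbol applied to arguments of depth ≤ k−1, so N_k = 2 + N_{k-1}.
  N_0 = 2
  N_1 = 2 + 2 = 4
  N_2 = 2 + 4 = 6
  N_3 = 2 + 6 = 8
  Explicitly: e, d, g(e), g(d), g(g(e)), g(g(d)), g(g(g(e))), g(g(g(d))).
So there are 8 ground terms available for substitution.
There is 1 variable to instantiate (x),  occurring in at least one literal, so different choices give different ground instances.
Number of ground instances = 8.

8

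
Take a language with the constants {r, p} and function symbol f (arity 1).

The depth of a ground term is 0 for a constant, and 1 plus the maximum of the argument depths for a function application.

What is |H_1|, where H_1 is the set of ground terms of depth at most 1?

If N_k denotes the number of depth-≤k ground terms, the 2 constants give N_0 = 2, and each function symbol of arity r contributes N_{k-1}^r new terms at level k: N_k = 2 + N_{k-1}.
N_0 = 2
N_1 = 2 + 2 = 4

4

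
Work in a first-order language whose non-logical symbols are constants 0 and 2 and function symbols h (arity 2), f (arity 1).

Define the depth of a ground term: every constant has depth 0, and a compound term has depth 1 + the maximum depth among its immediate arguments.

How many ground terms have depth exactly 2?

66

Let N_k count ground terms of depth at most k. Each non-constant term of depth ≤ k is some function symbol applied to depth-≤(k−1) arguments, giving N_k = 2 + N_{k-1}^2 + N_{k-1}.
N_0 = 2
N_1 = 2 + 2^2 + 2 = 8
N_2 = 2 + 8^2 + 8 = 74
Terms of depth exactly 2: N_2 − N_1 = 74 − 8 = 66.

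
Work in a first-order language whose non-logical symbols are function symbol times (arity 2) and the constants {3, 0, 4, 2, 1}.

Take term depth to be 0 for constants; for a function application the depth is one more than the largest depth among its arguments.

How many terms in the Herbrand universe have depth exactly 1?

Let N_k = |{terms of depth ≤ k}|. Then N_0 = 5 and N_k = 5 + N_{k-1}^2 for k ≥ 1 (one summand per function symbol, arity giving the exponent).
N_0 = 5
N_1 = 5 + 5^2 = 30
Terms of depth exactly 1: N_1 − N_0 = 30 − 5 = 25.

25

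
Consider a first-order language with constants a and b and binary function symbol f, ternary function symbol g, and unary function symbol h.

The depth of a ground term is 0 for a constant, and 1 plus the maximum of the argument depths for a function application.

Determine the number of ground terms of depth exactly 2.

4354

Let N_k = |{terms of depth ≤ k}|. Then N_0 = 2 and N_k = 2 + N_{k-1}^2 + N_{k-1}^3 + N_{k-1} for k ≥ 1 (one summand per function symbol, arity giving the exponent).
N_0 = 2
N_1 = 2 + 2^2 + 2^3 + 2 = 16
N_2 = 2 + 16^2 + 16^3 + 16 = 4370
Terms of depth exactly 2: N_2 − N_1 = 4370 − 16 = 4354.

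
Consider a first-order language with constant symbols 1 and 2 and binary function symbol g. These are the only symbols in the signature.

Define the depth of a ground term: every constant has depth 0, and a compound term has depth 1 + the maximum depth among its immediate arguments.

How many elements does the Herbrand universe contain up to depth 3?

1446

If N_k denotes the number of depth-≤k ground terms, the 2 constants give N_0 = 2, and each function symbol of arity r contributes N_{k-1}^r new terms at level k: N_k = 2 + N_{k-1}^2.
N_0 = 2
N_1 = 2 + 2^2 = 6
N_2 = 2 + 6^2 = 38
N_3 = 2 + 38^2 = 1446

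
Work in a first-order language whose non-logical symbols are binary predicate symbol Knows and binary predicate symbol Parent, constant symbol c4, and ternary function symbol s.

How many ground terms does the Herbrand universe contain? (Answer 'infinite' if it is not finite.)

The signature has at least one function symbol (s, arity 3) and at least one constant (c4).
Iterating s gives infinitely many distinct ground terms: c4, s(c4, c4, c4), s(s(c4, c4, c4), s(c4, c4, c4), s(c4, c4, c4)), ...
So the Herbrand universe is infinite.

infinite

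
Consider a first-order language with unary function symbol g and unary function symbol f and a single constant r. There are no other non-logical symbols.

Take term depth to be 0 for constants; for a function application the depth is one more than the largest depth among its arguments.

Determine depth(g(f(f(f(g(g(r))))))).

depth(g(r)) = 1 + depth(r) = 1 + 0 = 1
depth(g(g(r))) = 1 + depth(g(r)) = 1 + 1 = 2
depth(f(g(g(r)))) = 1 + depth(g(g(r))) = 1 + 2 = 3
depth(f(f(g(g(r))))) = 1 + depth(f(g(g(r)))) = 1 + 3 = 4
depth(f(f(f(g(g(r)))))) = 1 + depth(f(f(g(g(r))))) = 1 + 4 = 5
depth(g(f(f(f(g(g(r))))))) = 1 + depth(f(f(f(g(g(r)))))) = 1 + 5 = 6

6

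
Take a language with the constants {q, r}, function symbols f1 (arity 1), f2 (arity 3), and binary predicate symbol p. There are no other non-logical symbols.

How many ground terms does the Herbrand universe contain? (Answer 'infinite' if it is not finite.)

The signature has at least one function symbol (f1, arity 1) and at least one constant (q).
Iterating f1 gives infinitely many distinct ground terms: q, f1(q), f1(f1(q)), ...
So the Herbrand universe is infinite.

infinite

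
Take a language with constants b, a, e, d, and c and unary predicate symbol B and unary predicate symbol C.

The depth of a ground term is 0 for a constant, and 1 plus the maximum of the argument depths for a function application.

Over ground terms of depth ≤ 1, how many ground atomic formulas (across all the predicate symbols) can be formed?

First count ground terms of depth ≤ 1.
With no function symbols every ground term is a constant, so there are exactly 5 ground terms at every depth bound.
N_0 = 5
N_1 = 5
So |H| = 5.
A ground atom is a predicate applied to a tuple of terms from H, so the count is the sum over predicates of |H|^arity:
  B: 5;  C: 5
Total ground atoms: 5 + 5 = 10.

10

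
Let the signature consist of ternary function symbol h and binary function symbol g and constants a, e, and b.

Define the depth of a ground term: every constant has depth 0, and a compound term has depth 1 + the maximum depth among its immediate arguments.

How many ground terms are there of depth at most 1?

Count level by level. With function symbols h/3, g/2, the terms of depth ≤ k are the 3 constants together with each function applied to depth-≤(k−1) tuples, so N_k = 3 + N_{k-1}^3 + N_{k-1}^2.
N_0 = 3
N_1 = 3 + 3^3 + 3^2 = 39

39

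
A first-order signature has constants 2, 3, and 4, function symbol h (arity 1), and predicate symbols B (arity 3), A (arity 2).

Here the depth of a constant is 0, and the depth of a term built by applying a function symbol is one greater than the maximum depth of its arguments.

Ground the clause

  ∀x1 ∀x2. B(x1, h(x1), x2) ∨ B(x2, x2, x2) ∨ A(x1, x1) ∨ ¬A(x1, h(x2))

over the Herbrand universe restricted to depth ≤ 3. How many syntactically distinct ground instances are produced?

Ground terms of depth ≤ 3:
  If N_k denotes the number of depth-≤k ground terms, the 3 constants give N_0 = 3, and each function symbol of arity r contributes N_{k-1}^r new terms at level k: N_k = 3 + N_{k-1}.
  N_0 = 3
  N_1 = 3 + 3 = 6
  N_2 = 3 + 6 = 9
  N_3 = 3 + 9 = 12
  Explicitly: 2, 3, 4, h(2), h(3), h(4), h(h(2)), h(h(3)), h(h(4)), h(h(h(2))), h(h(h(3))), h(h(h(4))).
So there are 12 ground terms available for substitution.
There are 2 variables to instantiate (x1, x2), each occurring in at least one literal, so different choices give different ground instances.
Number of ground instances = 12^2 = 144.

144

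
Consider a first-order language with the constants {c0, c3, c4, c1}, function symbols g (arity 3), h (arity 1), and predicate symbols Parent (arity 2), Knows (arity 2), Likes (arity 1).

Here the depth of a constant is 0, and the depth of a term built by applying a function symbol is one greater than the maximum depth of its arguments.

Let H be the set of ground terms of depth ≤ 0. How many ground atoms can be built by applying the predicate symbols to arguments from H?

First count ground terms of depth ≤ 0.
Write N_k for the number of ground terms of depth ≤ k. A term of depth ≤ k is either a constant or a function symbol applied to arguments of depth ≤ k−1, so N_k = 4 + N_{k-1}^3 + N_{k-1}.
N_0 = 4
So |H| = 4.
Ground atoms are formed by filling each argument slot of a predicate with a term from H, so an r-ary predicate gives |H|^r atoms:
  Parent: 4^2 = 16;  Knows: 4^2 = 16;  Likes: 4
Total ground atoms: 16 + 16 + 4 = 36.

36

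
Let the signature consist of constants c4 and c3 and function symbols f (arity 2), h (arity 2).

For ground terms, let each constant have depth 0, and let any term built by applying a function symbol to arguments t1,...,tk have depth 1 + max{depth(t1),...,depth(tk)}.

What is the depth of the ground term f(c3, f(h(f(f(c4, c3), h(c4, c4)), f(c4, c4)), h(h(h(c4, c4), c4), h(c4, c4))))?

depth(f(c4, c3)) = 1 + max(0, 0) = 1
depth(h(c4, c4)) = 1 + max(0, 0) = 1
depth(f(f(c4, c3), h(c4, c4))) = 1 + max(1, 1) = 2
depth(f(c4, c4)) = 1 + max(0, 0) = 1
depth(h(f(f(c4, c3), h(c4, c4)), f(c4, c4))) = 1 + max(2, 1) = 3
depth(h(h(c4, c4), c4)) = 1 + max(1, 0) = 2
depth(h(h(h(c4, c4), c4), h(c4, c4))) = 1 + max(2, 1) = 3
depth(f(h(f(f(c4, c3), h(c4, c4)), f(c4, c4)), h(h(h(c4, c4), c4), h(c4, c4)))) = 1 + max(3, 3) = 4
depth(f(c3, f(h(f(f(c4, c3), h(c4, c4)), f(c4, c4)), h(h(h(c4, c4), c4), h(c4, c4))))) = 1 + max(0, 4) = 5

5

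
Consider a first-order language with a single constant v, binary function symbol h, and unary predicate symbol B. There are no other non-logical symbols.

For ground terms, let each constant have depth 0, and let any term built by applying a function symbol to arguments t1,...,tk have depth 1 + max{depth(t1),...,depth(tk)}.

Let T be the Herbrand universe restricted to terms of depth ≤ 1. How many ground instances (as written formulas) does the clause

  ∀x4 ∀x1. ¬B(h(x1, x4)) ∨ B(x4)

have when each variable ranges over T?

Ground terms of depth ≤ 1:
  Write N_k for the number of ground terms of depth ≤ k. A term of depth ≤ k is either a constant or a function symbol applied to arguments of depth ≤ k−1, so N_k = 1 + N_{k-1}^2.
  N_0 = 1
  N_1 = 1 + 1^2 = 2
So there are 2 ground terms available for substitution.
The clause has 2 distinct variables (x4, x1), each appearing in the body. In the free term algebra distinct substitutions yield syntactically distinct ground instances.
Number of ground instances = 2^2 = 4.

4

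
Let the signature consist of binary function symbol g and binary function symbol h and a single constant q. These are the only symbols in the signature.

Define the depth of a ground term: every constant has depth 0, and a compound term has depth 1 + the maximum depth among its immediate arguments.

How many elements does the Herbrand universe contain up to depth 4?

1045459

Let N_k = |{terms of depth ≤ k}|. Then N_0 = 1 and N_k = 1 + N_{k-1}^2 + N_{k-1}^2 for k ≥ 1 (one summand per function symbol, arity giving the exponent).
N_0 = 1
N_1 = 1 + 1^2 + 1^2 = 3
N_2 = 1 + 3^2 + 3^2 = 19
N_3 = 1 + 19^2 + 19^2 = 723
N_4 = 1 + 723^2 + 723^2 = 1045459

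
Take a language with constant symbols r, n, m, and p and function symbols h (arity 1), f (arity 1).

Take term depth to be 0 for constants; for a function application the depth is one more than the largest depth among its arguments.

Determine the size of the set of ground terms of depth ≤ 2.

28

If N_k denotes the number of depth-≤k ground terms, the 4 constants give N_0 = 4, and each function symbol of arity r contributes N_{k-1}^r new terms at level k: N_k = 4 + N_{k-1} + N_{k-1}.
N_0 = 4
N_1 = 4 + 4 + 4 = 12
N_2 = 4 + 12 + 12 = 28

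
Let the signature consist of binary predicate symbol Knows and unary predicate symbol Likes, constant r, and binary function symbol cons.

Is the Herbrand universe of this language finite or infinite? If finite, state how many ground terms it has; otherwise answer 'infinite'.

The signature has at least one function symbol (cons, arity 2) and at least one constant (r).
Iterating cons gives infinitely many distinct ground terms: r, cons(r, r), cons(cons(r, r), cons(r, r)), ...
So the Herbrand universe is infinite.

infinite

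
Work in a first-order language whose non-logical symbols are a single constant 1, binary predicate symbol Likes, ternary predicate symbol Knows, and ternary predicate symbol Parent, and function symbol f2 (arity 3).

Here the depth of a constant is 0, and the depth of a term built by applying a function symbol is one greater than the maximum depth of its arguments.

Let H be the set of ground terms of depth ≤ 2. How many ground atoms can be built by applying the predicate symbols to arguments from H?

First count ground terms of depth ≤ 2.
Write N_k for the number of ground terms of depth ≤ k. A term of depth ≤ k is either a constant or a function symbol applied to arguments of depth ≤ k−1, so N_k = 1 + N_{k-1}^3.
N_0 = 1
N_1 = 1 + 1^3 = 2
N_2 = 1 + 2^3 = 9
So |H| = 9.
Each predicate of arity r yields |H|^r ground atoms (one per choice of an r-tuple from H):
  Likes: 9^2 = 81;  Knows: 9^3 = 729;  Parent: 9^3 = 729
Total ground atoms: 81 + 729 + 729 = 1539.

1539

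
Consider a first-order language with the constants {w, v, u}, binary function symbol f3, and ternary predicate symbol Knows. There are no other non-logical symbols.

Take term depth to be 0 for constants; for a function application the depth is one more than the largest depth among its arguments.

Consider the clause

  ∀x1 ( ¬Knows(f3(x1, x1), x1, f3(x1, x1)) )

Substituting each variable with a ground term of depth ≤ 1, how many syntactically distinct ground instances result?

Ground terms of depth ≤ 1:
  If N_k denotes the number of depth-≤k ground terms, the 3 constants give N_0 = 3, and each function symbol of arity r contributes N_{k-1}^r new terms at level k: N_k = 3 + N_{k-1}^2.
  N_0 = 3
  N_1 = 3 + 3^2 = 12
So there are 12 ground terms available for substitution.
The body mentions the single quantified variable x1; since ground terms form a free algebra, no two substitutions collapse to the same formula.
Number of ground instances = 12.

12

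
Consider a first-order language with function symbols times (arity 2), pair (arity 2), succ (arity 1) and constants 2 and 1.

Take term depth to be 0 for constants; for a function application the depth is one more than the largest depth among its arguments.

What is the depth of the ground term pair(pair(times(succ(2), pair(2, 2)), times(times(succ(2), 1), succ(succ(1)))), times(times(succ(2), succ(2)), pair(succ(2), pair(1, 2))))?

depth(succ(2)) = 1 + depth(2) = 1 + 0 = 1
depth(pair(2, 2)) = 1 + max(0, 0) = 1
depth(times(succ(2), pair(2, 2))) = 1 + max(1, 1) = 2
depth(times(succ(2), 1)) = 1 + max(1, 0) = 2
depth(succ(1)) = 1 + depth(1) = 1 + 0 = 1
depth(succ(succ(1))) = 1 + depth(succ(1)) = 1 + 1 = 2
depth(times(times(succ(2), 1), succ(succ(1)))) = 1 + max(2, 2) = 3
depth(pair(times(succ(2), pair(2, 2)), times(times(succ(2), 1), succ(succ(1))))) = 1 + max(2, 3) = 4
depth(times(succ(2), succ(2))) = 1 + max(1, 1) = 2
depth(pair(1, 2)) = 1 + max(0, 0) = 1
depth(pair(succ(2), pair(1, 2))) = 1 + max(1, 1) = 2
depth(times(times(succ(2), succ(2)), pair(succ(2), pair(1, 2)))) = 1 + max(2, 2) = 3
depth(pair(pair(times(succ(2), pair(2, 2)), times(times(succ(2), 1), succ(succ(1)))), times(times(succ(2), succ(2)), pair(succ(2), pair(1, 2))))) = 1 + max(4, 3) = 5

5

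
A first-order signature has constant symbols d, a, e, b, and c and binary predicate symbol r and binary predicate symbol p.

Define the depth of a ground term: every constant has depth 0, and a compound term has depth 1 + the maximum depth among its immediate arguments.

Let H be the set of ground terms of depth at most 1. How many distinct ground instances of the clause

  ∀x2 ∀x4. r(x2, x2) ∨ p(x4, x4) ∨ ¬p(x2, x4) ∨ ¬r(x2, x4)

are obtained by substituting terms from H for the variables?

25

Ground terms of depth ≤ 1:
  With no function symbols every ground term is a constant, so there are exactly 5 ground terms at every depth bound.
  N_0 = 5
  N_1 = 5
  Explicitly: d, a, e, b, c.
So there are 5 ground terms available for substitution.
The clause has 2 distinct variables (x2, x4), each appearing in the body. In the free term algebra distinct substitutions yield syntactically distinct ground instances.
Number of ground instances = 5^2 = 25.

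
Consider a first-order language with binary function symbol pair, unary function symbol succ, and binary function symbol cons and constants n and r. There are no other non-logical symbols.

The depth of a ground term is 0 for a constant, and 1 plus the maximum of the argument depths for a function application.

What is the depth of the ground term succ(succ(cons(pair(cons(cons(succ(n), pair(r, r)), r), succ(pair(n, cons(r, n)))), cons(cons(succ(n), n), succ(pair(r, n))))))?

7

depth(succ(n)) = 1 + depth(n) = 1 + 0 = 1
depth(pair(r, r)) = 1 + max(0, 0) = 1
depth(cons(succ(n), pair(r, r))) = 1 + max(1, 1) = 2
depth(cons(cons(succ(n), pair(r, r)), r)) = 1 + max(2, 0) = 3
depth(cons(r, n)) = 1 + max(0, 0) = 1
depth(pair(n, cons(r, n))) = 1 + max(0, 1) = 2
depth(succ(pair(n, cons(r, n)))) = 1 + depth(pair(n, cons(r, n))) = 1 + 2 = 3
depth(pair(cons(cons(succ(n), pair(r, r)), r), succ(pair(n, cons(r, n))))) = 1 + max(3, 3) = 4
depth(cons(succ(n), n)) = 1 + max(1, 0) = 2
depth(pair(r, n)) = 1 + max(0, 0) = 1
depth(succ(pair(r, n))) = 1 + depth(pair(r, n)) = 1 + 1 = 2
depth(cons(cons(succ(n), n), succ(pair(r, n)))) = 1 + max(2, 2) = 3
depth(cons(pair(cons(cons(succ(n), pair(r, r)), r), succ(pair(n, cons(r, n)))), cons(cons(succ(n), n), succ(pair(r, n))))) = 1 + max(4, 3) = 5
depth(succ(cons(pair(cons(cons(succ(n), pair(r, r)), r), succ(pair(n, cons(r, n)))), cons(cons(succ(n), n), succ(pair(r, n)))))) = 1 + depth(cons(pair(cons(cons(succ(n), pair(r, r)), r), succ(pair(n, cons(r, n)))), cons(cons(succ(n), n), succ(pair(r, n))))) = 1 + 5 = 6
depth(succ(succ(cons(pair(cons(cons(succ(n), pair(r, r)), r), succ(pair(n, cons(r, n)))), cons(cons(succ(n), n), succ(pair(r, n))))))) = 1 + depth(succ(cons(pair(cons(cons(succ(n), pair(r, r)), r), succ(pair(n, cons(r, n)))), cons(cons(succ(n), n), succ(pair(r, n)))))) = 1 + 6 = 7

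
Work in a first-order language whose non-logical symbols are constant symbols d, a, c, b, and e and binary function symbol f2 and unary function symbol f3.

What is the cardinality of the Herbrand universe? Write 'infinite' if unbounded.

The signature has at least one function symbol (f2, arity 2) and at least one constant (d).
Iterating f2 gives infinitely many distinct ground terms: d, f2(d, d), f2(f2(d, d), f2(d, d)), ...
So the Herbrand universe is infinite.

infinite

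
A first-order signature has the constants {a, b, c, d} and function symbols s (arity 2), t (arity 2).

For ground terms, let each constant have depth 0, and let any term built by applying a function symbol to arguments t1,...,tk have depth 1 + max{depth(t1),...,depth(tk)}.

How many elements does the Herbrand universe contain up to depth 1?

36

Let N_k count ground terms of depth at most k. Each non-constant term of depth ≤ k is some function symbol applied to depth-≤(k−1) arguments, giving N_k = 4 + N_{k-1}^2 + N_{k-1}^2.
N_0 = 4
N_1 = 4 + 4^2 + 4^2 = 36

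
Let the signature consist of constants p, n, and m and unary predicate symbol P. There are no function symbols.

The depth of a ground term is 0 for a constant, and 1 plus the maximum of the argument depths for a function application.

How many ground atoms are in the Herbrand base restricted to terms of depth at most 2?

3

First count ground terms of depth ≤ 2.
With no function symbols every ground term is a constant, so there are exactly 3 ground terms at every depth bound.
N_0 = 3
N_1 = 3
N_2 = 3
Explicitly: p, n, m.
So |H| = 3.
For each predicate symbol, the number of ground atoms is |H| raised to its arity; summing:
  P: 3
Total ground atoms: 3.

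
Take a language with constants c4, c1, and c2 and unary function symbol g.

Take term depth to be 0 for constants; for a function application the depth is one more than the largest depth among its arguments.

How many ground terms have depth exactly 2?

Write N_k for the number of ground terms of depth ≤ k. A term of depth ≤ k is either a constant or a function symbol applied to arguments of depth ≤ k−1, so N_k = 3 + N_{k-1}.
N_0 = 3
N_1 = 3 + 3 = 6
N_2 = 3 + 6 = 9
Terms of depth exactly 2: N_2 − N_1 = 9 − 6 = 3.

3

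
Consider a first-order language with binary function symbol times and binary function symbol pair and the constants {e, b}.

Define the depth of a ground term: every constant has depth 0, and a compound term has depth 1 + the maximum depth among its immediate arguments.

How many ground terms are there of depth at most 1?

10

Let N_k = |{terms of depth ≤ k}|. Then N_0 = 2 and N_k = 2 + N_{k-1}^2 + N_{k-1}^2 for k ≥ 1 (one summand per function symbol, arity giving the exponent).
N_0 = 2
N_1 = 2 + 2^2 + 2^2 = 10
Explicitly: e, b, times(e, e), times(e, b), times(b, e), times(b, b), pair(e, e), pair(e, b), pair(b, e), pair(b, b).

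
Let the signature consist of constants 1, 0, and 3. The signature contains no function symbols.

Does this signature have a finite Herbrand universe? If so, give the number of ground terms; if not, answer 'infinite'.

There are no function symbols, so every ground term is one of the 3 constants.
The Herbrand universe is {1, 0, 3}, which is finite with 3 elements.

3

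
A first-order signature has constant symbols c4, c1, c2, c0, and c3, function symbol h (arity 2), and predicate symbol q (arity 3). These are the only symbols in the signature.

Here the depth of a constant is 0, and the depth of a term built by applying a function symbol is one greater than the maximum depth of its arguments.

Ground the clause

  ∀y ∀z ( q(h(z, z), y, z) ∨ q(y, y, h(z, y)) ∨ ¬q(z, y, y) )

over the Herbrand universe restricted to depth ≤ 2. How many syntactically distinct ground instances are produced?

819025

Ground terms of depth ≤ 2:
  Let N_k = |{terms of depth ≤ k}|. Then N_0 = 5 and N_k = 5 + N_{k-1}^2 for k ≥ 1 (one summand per function symbol, arity giving the exponent).
  N_0 = 5
  N_1 = 5 + 5^2 = 30
  N_2 = 5 + 30^2 = 905
So there are 905 ground terms available for substitution.
The body mentions every one of the 2 quantified variables; since ground terms form a free algebra, no two substitutions collapse to the same formula.
Number of ground instances = 905^2 = 819025.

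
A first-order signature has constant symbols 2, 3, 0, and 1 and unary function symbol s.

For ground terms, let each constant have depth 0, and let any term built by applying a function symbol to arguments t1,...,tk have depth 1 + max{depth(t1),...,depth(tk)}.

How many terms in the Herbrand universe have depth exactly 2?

Count level by level. With function symbols s/1, the terms of depth ≤ k are the 4 constants together with each function applied to depth-≤(k−1) tuples, so N_k = 4 + N_{k-1}.
N_0 = 4
N_1 = 4 + 4 = 8
N_2 = 4 + 8 = 12
Terms of depth exactly 2: N_2 − N_1 = 12 − 8 = 4.

4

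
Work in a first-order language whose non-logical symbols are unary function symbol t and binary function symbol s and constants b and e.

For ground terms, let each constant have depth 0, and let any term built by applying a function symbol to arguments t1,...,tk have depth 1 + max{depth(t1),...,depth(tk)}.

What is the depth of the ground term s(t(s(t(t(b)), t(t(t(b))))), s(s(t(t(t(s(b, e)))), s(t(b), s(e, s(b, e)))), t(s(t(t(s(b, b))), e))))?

depth(t(b)) = 1 + depth(b) = 1 + 0 = 1
depth(t(t(b))) = 1 + depth(t(b)) = 1 + 1 = 2
depth(t(t(t(b)))) = 1 + depth(t(t(b))) = 1 + 2 = 3
depth(s(t(t(b)), t(t(t(b))))) = 1 + max(2, 3) = 4
depth(t(s(t(t(b)), t(t(t(b)))))) = 1 + depth(s(t(t(b)), t(t(t(b))))) = 1 + 4 = 5
depth(s(b, e)) = 1 + max(0, 0) = 1
depth(t(s(b, e))) = 1 + depth(s(b, e)) = 1 + 1 = 2
depth(t(t(s(b, e)))) = 1 + depth(t(s(b, e))) = 1 + 2 = 3
depth(t(t(t(s(b, e))))) = 1 + depth(t(t(s(b, e)))) = 1 + 3 = 4
depth(s(e, s(b, e))) = 1 + max(0, 1) = 2
depth(s(t(b), s(e, s(b, e)))) = 1 + max(1, 2) = 3
depth(s(t(t(t(s(b, e)))), s(t(b), s(e, s(b, e))))) = 1 + max(4, 3) = 5
depth(s(b, b)) = 1 + max(0, 0) = 1
depth(t(s(b, b))) = 1 + depth(s(b, b)) = 1 + 1 = 2
depth(t(t(s(b, b)))) = 1 + depth(t(s(b, b))) = 1 + 2 = 3
depth(s(t(t(s(b, b))), e)) = 1 + max(3, 0) = 4
depth(t(s(t(t(s(b, b))), e))) = 1 + depth(s(t(t(s(b, b))), e)) = 1 + 4 = 5
depth(s(s(t(t(t(s(b, e)))), s(t(b), s(e, s(b, e)))), t(s(t(t(s(b, b))), e)))) = 1 + max(5, 5) = 6
depth(s(t(s(t(t(b)), t(t(t(b))))), s(s(t(t(t(s(b, e)))), s(t(b), s(e, s(b, e)))), t(s(t(t(s(b, b))), e))))) = 1 + max(5, 6) = 7

7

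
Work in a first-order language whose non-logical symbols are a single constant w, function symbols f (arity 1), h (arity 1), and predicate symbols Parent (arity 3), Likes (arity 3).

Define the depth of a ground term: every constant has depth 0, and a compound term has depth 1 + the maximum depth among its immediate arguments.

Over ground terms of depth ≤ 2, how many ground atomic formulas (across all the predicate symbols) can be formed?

First count ground terms of depth ≤ 2.
Write N_k for the number of ground terms of depth ≤ k. A term of depth ≤ k is either a constant or a function symbol applied to arguments of depth ≤ k−1, so N_k = 1 + N_{k-1} + N_{k-1}.
N_0 = 1
N_1 = 1 + 1 + 1 = 3
N_2 = 1 + 3 + 3 = 7
Explicitly: w, f(w), f(f(w)), f(h(w)), h(w), h(f(w)), h(h(w)).
So |H| = 7.
Each predicate of arity r yields |H|^r ground atoms (one per choice of an r-tuple from H):
  Parent: 7^3 = 343;  Likes: 7^3 = 343
Total ground atoms: 343 + 343 = 686.

686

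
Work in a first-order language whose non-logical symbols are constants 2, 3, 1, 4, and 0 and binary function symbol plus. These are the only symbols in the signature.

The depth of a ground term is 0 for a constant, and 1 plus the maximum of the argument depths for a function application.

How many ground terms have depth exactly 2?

875

Count level by level. With function symbols plus/2, the terms of depth ≤ k are the 5 constants together with each function applied to depth-≤(k−1) tuples, so N_k = 5 + N_{k-1}^2.
N_0 = 5
N_1 = 5 + 5^2 = 30
N_2 = 5 + 30^2 = 905
Terms of depth exactly 2: N_2 − N_1 = 905 − 30 = 875.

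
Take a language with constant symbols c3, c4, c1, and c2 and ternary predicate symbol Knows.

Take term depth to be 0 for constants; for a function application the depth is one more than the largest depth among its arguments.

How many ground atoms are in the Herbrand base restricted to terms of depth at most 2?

First count ground terms of depth ≤ 2.
With no function symbols every ground term is a constant, so there are exactly 4 ground terms at every depth bound.
N_0 = 4
N_1 = 4
N_2 = 4
Explicitly: c3, c4, c1, c2.
So |H| = 4.
A ground atom is a predicate applied to a tuple of terms from H, so the count is the sum over predicates of |H|^arity:
  Knows: 4^3 = 64
Total ground atoms: 64.

64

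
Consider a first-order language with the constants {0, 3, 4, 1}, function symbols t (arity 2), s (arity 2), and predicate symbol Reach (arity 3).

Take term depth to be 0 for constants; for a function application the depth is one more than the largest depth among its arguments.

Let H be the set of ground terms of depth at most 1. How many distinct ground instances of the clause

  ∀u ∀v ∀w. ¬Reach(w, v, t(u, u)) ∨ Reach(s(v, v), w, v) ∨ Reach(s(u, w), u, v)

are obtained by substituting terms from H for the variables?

46656

Ground terms of depth ≤ 1:
  Let N_k count ground terms of depth at most k. Each non-constant term of depth ≤ k is some function symbol applied to depth-≤(k−1) arguments, giving N_k = 4 + N_{k-1}^2 + N_{k-1}^2.
  N_0 = 4
  N_1 = 4 + 4^2 + 4^2 = 36
So there are 36 ground terms available for substitution.
There are 3 variables to instantiate (u, v, w), each occurring in at least one literal, so different choices give different ground instances.
Number of ground instances = 36^3 = 46656.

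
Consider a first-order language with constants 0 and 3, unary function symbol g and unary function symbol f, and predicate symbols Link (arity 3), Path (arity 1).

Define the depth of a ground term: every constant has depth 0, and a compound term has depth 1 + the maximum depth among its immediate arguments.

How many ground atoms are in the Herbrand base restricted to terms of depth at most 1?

222

First count ground terms of depth ≤ 1.
Write N_k for the number of ground terms of depth ≤ k. A term of depth ≤ k is either a constant or a function symbol applied to arguments of depth ≤ k−1, so N_k = 2 + N_{k-1} + N_{k-1}.
N_0 = 2
N_1 = 2 + 2 + 2 = 6
So |H| = 6.
A ground atom is a predicate applied to a tuple of terms from H, so the count is the sum over predicates of |H|^arity:
  Link: 6^3 = 216;  Path: 6
Total ground atoms: 216 + 6 = 222.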